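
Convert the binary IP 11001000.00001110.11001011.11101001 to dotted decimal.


11001000 = 200
00001110 = 14
11001011 = 203
11101001 = 233
IP: 200.14.203.233


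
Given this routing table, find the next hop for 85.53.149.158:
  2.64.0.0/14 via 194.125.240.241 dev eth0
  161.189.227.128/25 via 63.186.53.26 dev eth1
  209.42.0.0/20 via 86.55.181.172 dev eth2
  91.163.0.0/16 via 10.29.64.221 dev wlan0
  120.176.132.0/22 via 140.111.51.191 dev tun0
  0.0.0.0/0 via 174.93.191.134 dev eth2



Longest prefix match for 85.53.149.158:
  /14 2.64.0.0: no
  /25 161.189.227.128: no
  /20 209.42.0.0: no
  /16 91.163.0.0: no
  /22 120.176.132.0: no
  /0 0.0.0.0: MATCH
Selected: next-hop 174.93.191.134 via eth2 (matched /0)


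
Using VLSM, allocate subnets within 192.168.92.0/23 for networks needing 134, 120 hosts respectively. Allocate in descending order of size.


134 hosts -> /24 (254 usable): 192.168.92.0/24
120 hosts -> /25 (126 usable): 192.168.93.0/25
Allocation: 192.168.92.0/24 (134 hosts, 254 usable); 192.168.93.0/25 (120 hosts, 126 usable)


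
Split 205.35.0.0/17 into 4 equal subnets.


New prefix = 17 + 2 = 19
Each subnet has 8192 addresses
  205.35.0.0/19
  205.35.32.0/19
  205.35.64.0/19
  205.35.96.0/19
Subnets: 205.35.0.0/19, 205.35.32.0/19, 205.35.64.0/19, 205.35.96.0/19


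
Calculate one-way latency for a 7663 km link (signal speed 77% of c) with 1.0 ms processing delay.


Speed = 0.77 * 3e5 km/s = 231000 km/s
Propagation delay = 7663 / 231000 = 0.0332 s = 33.1732 ms
Processing delay = 1.0 ms
Total one-way latency = 34.1732 ms


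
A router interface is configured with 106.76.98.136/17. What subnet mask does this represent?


/17 means 17 network bits, 15 host bits
Binary: 11111111111111111000000000000000
Mask: 255.255.128.0


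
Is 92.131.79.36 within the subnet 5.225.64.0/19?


Subnet network: 5.225.64.0
Test IP AND mask: 92.131.64.0
No, 92.131.79.36 is not in 5.225.64.0/19


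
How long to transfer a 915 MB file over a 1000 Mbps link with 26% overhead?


Effective throughput = 1000 * (1 - 26/100) = 740 Mbps
File size in Mb = 915 * 8 = 7320 Mb
Time = 7320 / 740
Time = 9.8919 seconds


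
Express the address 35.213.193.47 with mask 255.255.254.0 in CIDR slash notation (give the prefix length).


Binary: 11111111.11111111.11111110.00000000
Count leading 1s
Prefix: /23


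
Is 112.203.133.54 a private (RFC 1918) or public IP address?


RFC 1918 private ranges:
  10.0.0.0/8 (10.0.0.0 - 10.255.255.255)
  172.16.0.0/12 (172.16.0.0 - 172.31.255.255)
  192.168.0.0/16 (192.168.0.0 - 192.168.255.255)
Public (not in any RFC 1918 range)


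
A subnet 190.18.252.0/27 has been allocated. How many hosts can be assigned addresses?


Host bits = 32 - 27 = 5
Total addresses = 2^5 = 32
Usable = total - 2 (network and broadcast)
Usable hosts: 30


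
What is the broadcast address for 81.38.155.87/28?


Network: 81.38.155.80/28
Host bits = 4
Set all host bits to 1:
Broadcast: 81.38.155.95


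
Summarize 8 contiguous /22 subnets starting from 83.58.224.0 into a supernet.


Original prefix: /22
Number of subnets: 8 = 2^3
New prefix = 22 - 3 = 19
Supernet: 83.58.224.0/19


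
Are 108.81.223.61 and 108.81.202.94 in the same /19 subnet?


Mask: 255.255.224.0
108.81.223.61 AND mask = 108.81.192.0
108.81.202.94 AND mask = 108.81.192.0
Yes, same subnet (108.81.192.0)


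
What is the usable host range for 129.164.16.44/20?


Network: 129.164.16.0
Broadcast: 129.164.31.255
First usable = network + 1
Last usable = broadcast - 1
Range: 129.164.16.1 to 129.164.31.254


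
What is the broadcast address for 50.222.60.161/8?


Network: 50.0.0.0/8
Host bits = 24
Set all host bits to 1:
Broadcast: 50.255.255.255


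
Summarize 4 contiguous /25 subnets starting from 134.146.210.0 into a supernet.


Original prefix: /25
Number of subnets: 4 = 2^2
New prefix = 25 - 2 = 23
Supernet: 134.146.210.0/23


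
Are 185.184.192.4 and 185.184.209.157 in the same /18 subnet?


Mask: 255.255.192.0
185.184.192.4 AND mask = 185.184.192.0
185.184.209.157 AND mask = 185.184.192.0
Yes, same subnet (185.184.192.0)


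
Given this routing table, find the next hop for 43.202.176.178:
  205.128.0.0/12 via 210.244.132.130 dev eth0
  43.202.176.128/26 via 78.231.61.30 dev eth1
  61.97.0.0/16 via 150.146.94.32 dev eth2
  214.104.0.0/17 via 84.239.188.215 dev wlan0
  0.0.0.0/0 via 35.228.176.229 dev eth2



Longest prefix match for 43.202.176.178:
  /12 205.128.0.0: no
  /26 43.202.176.128: MATCH
  /16 61.97.0.0: no
  /17 214.104.0.0: no
  /0 0.0.0.0: MATCH
Selected: next-hop 78.231.61.30 via eth1 (matched /26)


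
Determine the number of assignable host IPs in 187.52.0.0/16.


Host bits = 32 - 16 = 16
Total addresses = 2^16 = 65536
Usable = total - 2 (network and broadcast)
Usable hosts: 65534


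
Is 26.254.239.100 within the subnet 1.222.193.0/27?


Subnet network: 1.222.193.0
Test IP AND mask: 26.254.239.96
No, 26.254.239.100 is not in 1.222.193.0/27


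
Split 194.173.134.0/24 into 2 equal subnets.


New prefix = 24 + 1 = 25
Each subnet has 128 addresses
  194.173.134.0/25
  194.173.134.128/25
Subnets: 194.173.134.0/25, 194.173.134.128/25


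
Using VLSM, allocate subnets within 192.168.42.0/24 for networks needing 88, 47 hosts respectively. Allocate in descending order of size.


88 hosts -> /25 (126 usable): 192.168.42.0/25
47 hosts -> /26 (62 usable): 192.168.42.128/26
Allocation: 192.168.42.0/25 (88 hosts, 126 usable); 192.168.42.128/26 (47 hosts, 62 usable)


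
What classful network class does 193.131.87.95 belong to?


First octet: 193
Binary: 11000001
110xxxxx -> Class C (192-223)
Class C, default mask 255.255.255.0 (/24)


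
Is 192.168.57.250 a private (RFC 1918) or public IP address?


RFC 1918 private ranges:
  10.0.0.0/8 (10.0.0.0 - 10.255.255.255)
  172.16.0.0/12 (172.16.0.0 - 172.31.255.255)
  192.168.0.0/16 (192.168.0.0 - 192.168.255.255)
Private (in 192.168.0.0/16)


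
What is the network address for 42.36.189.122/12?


IP:   00101010.00100100.10111101.01111010
Mask: 11111111.11110000.00000000.00000000
AND operation:
Net:  00101010.00100000.00000000.00000000
Network: 42.32.0.0/12


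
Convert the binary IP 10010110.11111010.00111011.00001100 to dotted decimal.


10010110 = 150
11111010 = 250
00111011 = 59
00001100 = 12
IP: 150.250.59.12


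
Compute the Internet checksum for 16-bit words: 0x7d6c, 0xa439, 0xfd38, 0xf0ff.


Sum all words (with carry folding):
+ 0x7d6c = 0x7d6c
+ 0xa439 = 0x21a6
+ 0xfd38 = 0x1edf
+ 0xf0ff = 0x0fdf
One's complement: ~0x0fdf
Checksum = 0xf020


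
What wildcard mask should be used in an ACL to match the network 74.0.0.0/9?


Subnet mask: 255.128.0.0
Wildcard = 255.255.255.255 - subnet mask
255 - 255 = 0
255 - 128 = 127
255 - 0 = 255
255 - 0 = 255
Wildcard: 0.127.255.255


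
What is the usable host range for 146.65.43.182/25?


Network: 146.65.43.128
Broadcast: 146.65.43.255
First usable = network + 1
Last usable = broadcast - 1
Range: 146.65.43.129 to 146.65.43.254


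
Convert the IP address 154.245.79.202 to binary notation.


154 = 10011010
245 = 11110101
79 = 01001111
202 = 11001010
Binary: 10011010.11110101.01001111.11001010


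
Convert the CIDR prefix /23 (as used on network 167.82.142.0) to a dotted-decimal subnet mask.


/23 means 23 network bits, 9 host bits
Binary: 11111111111111111111111000000000
Mask: 255.255.254.0


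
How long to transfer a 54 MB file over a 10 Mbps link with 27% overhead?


Effective throughput = 10 * (1 - 27/100) = 7.3 Mbps
File size in Mb = 54 * 8 = 432 Mb
Time = 432 / 7.3
Time = 59.1781 seconds


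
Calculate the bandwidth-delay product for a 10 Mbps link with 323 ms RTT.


BDP = bandwidth * RTT
= 10 Mbps * 323 ms
= 10 * 1e6 * 323 / 1000 bits
= 3230000 bits
= 403750 bytes
= 394.2871 KB
BDP = 3230000 bits (403750 bytes)


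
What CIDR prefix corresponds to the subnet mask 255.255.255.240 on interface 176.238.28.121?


Binary: 11111111.11111111.11111111.11110000
Count leading 1s
Prefix: /28


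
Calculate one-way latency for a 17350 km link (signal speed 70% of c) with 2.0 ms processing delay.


Speed = 0.7 * 3e5 km/s = 210000 km/s
Propagation delay = 17350 / 210000 = 0.0826 s = 82.619 ms
Processing delay = 2.0 ms
Total one-way latency = 84.619 ms


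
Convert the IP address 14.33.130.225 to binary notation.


14 = 00001110
33 = 00100001
130 = 10000010
225 = 11100001
Binary: 00001110.00100001.10000010.11100001


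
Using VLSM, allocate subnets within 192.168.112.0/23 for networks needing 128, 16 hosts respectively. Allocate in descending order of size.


128 hosts -> /24 (254 usable): 192.168.112.0/24
16 hosts -> /27 (30 usable): 192.168.113.0/27
Allocation: 192.168.112.0/24 (128 hosts, 254 usable); 192.168.113.0/27 (16 hosts, 30 usable)


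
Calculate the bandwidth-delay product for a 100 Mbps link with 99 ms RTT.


BDP = bandwidth * RTT
= 100 Mbps * 99 ms
= 100 * 1e6 * 99 / 1000 bits
= 9900000 bits
= 1237500 bytes
= 1208.4961 KB
BDP = 9900000 bits (1237500 bytes)


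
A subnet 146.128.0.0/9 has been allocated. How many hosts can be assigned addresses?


Host bits = 32 - 9 = 23
Total addresses = 2^23 = 8388608
Usable = total - 2 (network and broadcast)
Usable hosts: 8388606


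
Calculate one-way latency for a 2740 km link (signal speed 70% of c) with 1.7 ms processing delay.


Speed = 0.7 * 3e5 km/s = 210000 km/s
Propagation delay = 2740 / 210000 = 0.013 s = 13.0476 ms
Processing delay = 1.7 ms
Total one-way latency = 14.7476 ms


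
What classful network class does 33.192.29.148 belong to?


First octet: 33
Binary: 00100001
0xxxxxxx -> Class A (1-126)
Class A, default mask 255.0.0.0 (/8)


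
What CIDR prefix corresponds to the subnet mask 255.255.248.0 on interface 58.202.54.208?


Binary: 11111111.11111111.11111000.00000000
Count leading 1s
Prefix: /21


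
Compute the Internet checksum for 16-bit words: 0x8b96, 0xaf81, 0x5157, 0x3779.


Sum all words (with carry folding):
+ 0x8b96 = 0x8b96
+ 0xaf81 = 0x3b18
+ 0x5157 = 0x8c6f
+ 0x3779 = 0xc3e8
One's complement: ~0xc3e8
Checksum = 0x3c17


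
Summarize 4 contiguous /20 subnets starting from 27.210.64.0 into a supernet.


Original prefix: /20
Number of subnets: 4 = 2^2
New prefix = 20 - 2 = 18
Supernet: 27.210.64.0/18


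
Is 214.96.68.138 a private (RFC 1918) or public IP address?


RFC 1918 private ranges:
  10.0.0.0/8 (10.0.0.0 - 10.255.255.255)
  172.16.0.0/12 (172.16.0.0 - 172.31.255.255)
  192.168.0.0/16 (192.168.0.0 - 192.168.255.255)
Public (not in any RFC 1918 range)


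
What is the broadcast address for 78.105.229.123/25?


Network: 78.105.229.0/25
Host bits = 7
Set all host bits to 1:
Broadcast: 78.105.229.127


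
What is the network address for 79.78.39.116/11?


IP:   01001111.01001110.00100111.01110100
Mask: 11111111.11100000.00000000.00000000
AND operation:
Net:  01001111.01000000.00000000.00000000
Network: 79.64.0.0/11


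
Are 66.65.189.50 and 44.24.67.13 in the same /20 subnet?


Mask: 255.255.240.0
66.65.189.50 AND mask = 66.65.176.0
44.24.67.13 AND mask = 44.24.64.0
No, different subnets (66.65.176.0 vs 44.24.64.0)


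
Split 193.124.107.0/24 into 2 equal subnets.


New prefix = 24 + 1 = 25
Each subnet has 128 addresses
  193.124.107.0/25
  193.124.107.128/25
Subnets: 193.124.107.0/25, 193.124.107.128/25


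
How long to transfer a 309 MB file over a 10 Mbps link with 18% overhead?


Effective throughput = 10 * (1 - 18/100) = 8.2 Mbps
File size in Mb = 309 * 8 = 2472 Mb
Time = 2472 / 8.2
Time = 301.4634 seconds


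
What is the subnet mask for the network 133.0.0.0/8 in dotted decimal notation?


/8 means 8 network bits, 24 host bits
Binary: 11111111000000000000000000000000
Mask: 255.0.0.0


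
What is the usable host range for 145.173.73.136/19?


Network: 145.173.64.0
Broadcast: 145.173.95.255
First usable = network + 1
Last usable = broadcast - 1
Range: 145.173.64.1 to 145.173.95.254


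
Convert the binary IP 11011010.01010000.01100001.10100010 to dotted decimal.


11011010 = 218
01010000 = 80
01100001 = 97
10100010 = 162
IP: 218.80.97.162


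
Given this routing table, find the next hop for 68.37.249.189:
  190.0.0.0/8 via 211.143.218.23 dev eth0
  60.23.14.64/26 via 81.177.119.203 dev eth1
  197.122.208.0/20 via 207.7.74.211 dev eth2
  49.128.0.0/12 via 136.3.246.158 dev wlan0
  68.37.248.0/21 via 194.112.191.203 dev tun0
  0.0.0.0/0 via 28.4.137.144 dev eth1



Longest prefix match for 68.37.249.189:
  /8 190.0.0.0: no
  /26 60.23.14.64: no
  /20 197.122.208.0: no
  /12 49.128.0.0: no
  /21 68.37.248.0: MATCH
  /0 0.0.0.0: MATCH
Selected: next-hop 194.112.191.203 via tun0 (matched /21)


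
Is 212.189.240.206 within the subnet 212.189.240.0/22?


Subnet network: 212.189.240.0
Test IP AND mask: 212.189.240.0
Yes, 212.189.240.206 is in 212.189.240.0/22


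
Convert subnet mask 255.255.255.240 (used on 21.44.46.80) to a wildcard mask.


Subnet mask: 255.255.255.240
Wildcard = 255.255.255.255 - subnet mask
255 - 255 = 0
255 - 255 = 0
255 - 255 = 0
255 - 240 = 15
Wildcard: 0.0.0.15


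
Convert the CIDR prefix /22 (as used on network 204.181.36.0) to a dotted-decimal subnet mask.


/22 means 22 network bits, 10 host bits
Binary: 11111111111111111111110000000000
Mask: 255.255.252.0


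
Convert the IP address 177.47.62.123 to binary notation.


177 = 10110001
47 = 00101111
62 = 00111110
123 = 01111011
Binary: 10110001.00101111.00111110.01111011


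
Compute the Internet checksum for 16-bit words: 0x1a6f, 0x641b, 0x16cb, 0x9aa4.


Sum all words (with carry folding):
+ 0x1a6f = 0x1a6f
+ 0x641b = 0x7e8a
+ 0x16cb = 0x9555
+ 0x9aa4 = 0x2ffa
One's complement: ~0x2ffa
Checksum = 0xd005


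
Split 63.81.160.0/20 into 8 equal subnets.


New prefix = 20 + 3 = 23
Each subnet has 512 addresses
  63.81.160.0/23
  63.81.162.0/23
  63.81.164.0/23
  63.81.166.0/23
  63.81.168.0/23
  63.81.170.0/23
  63.81.172.0/23
  63.81.174.0/23
Subnets: 63.81.160.0/23, 63.81.162.0/23, 63.81.164.0/23, 63.81.166.0/23, 63.81.168.0/23, 63.81.170.0/23, 63.81.172.0/23, 63.81.174.0/23


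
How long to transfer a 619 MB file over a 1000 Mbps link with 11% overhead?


Effective throughput = 1000 * (1 - 11/100) = 890 Mbps
File size in Mb = 619 * 8 = 4952 Mb
Time = 4952 / 890
Time = 5.564 seconds


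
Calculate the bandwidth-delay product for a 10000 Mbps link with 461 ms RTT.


BDP = bandwidth * RTT
= 10000 Mbps * 461 ms
= 10000 * 1e6 * 461 / 1000 bits
= 4610000000 bits
= 576250000 bytes
= 562744.1406 KB
BDP = 4610000000 bits (576250000 bytes)


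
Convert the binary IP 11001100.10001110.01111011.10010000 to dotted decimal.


11001100 = 204
10001110 = 142
01111011 = 123
10010000 = 144
IP: 204.142.123.144


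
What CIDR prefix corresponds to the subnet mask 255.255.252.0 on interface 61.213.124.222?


Binary: 11111111.11111111.11111100.00000000
Count leading 1s
Prefix: /22


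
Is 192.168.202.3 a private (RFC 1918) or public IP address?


RFC 1918 private ranges:
  10.0.0.0/8 (10.0.0.0 - 10.255.255.255)
  172.16.0.0/12 (172.16.0.0 - 172.31.255.255)
  192.168.0.0/16 (192.168.0.0 - 192.168.255.255)
Private (in 192.168.0.0/16)


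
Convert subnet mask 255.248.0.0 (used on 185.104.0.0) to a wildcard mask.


Subnet mask: 255.248.0.0
Wildcard = 255.255.255.255 - subnet mask
255 - 255 = 0
255 - 248 = 7
255 - 0 = 255
255 - 0 = 255
Wildcard: 0.7.255.255


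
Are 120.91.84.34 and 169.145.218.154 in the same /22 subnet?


Mask: 255.255.252.0
120.91.84.34 AND mask = 120.91.84.0
169.145.218.154 AND mask = 169.145.216.0
No, different subnets (120.91.84.0 vs 169.145.216.0)


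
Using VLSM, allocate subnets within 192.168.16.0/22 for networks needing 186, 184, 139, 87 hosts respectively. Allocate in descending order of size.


186 hosts -> /24 (254 usable): 192.168.16.0/24
184 hosts -> /24 (254 usable): 192.168.17.0/24
139 hosts -> /24 (254 usable): 192.168.18.0/24
87 hosts -> /25 (126 usable): 192.168.19.0/25
Allocation: 192.168.16.0/24 (186 hosts, 254 usable); 192.168.17.0/24 (184 hosts, 254 usable); 192.168.18.0/24 (139 hosts, 254 usable); 192.168.19.0/25 (87 hosts, 126 usable)


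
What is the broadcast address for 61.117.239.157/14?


Network: 61.116.0.0/14
Host bits = 18
Set all host bits to 1:
Broadcast: 61.119.255.255


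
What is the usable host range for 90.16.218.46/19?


Network: 90.16.192.0
Broadcast: 90.16.223.255
First usable = network + 1
Last usable = broadcast - 1
Range: 90.16.192.1 to 90.16.223.254


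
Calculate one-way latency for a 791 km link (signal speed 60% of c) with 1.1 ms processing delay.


Speed = 0.6 * 3e5 km/s = 180000 km/s
Propagation delay = 791 / 180000 = 0.0044 s = 4.3944 ms
Processing delay = 1.1 ms
Total one-way latency = 5.4944 ms


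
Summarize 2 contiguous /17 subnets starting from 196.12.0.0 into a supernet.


Original prefix: /17
Number of subnets: 2 = 2^1
New prefix = 17 - 1 = 16
Supernet: 196.12.0.0/16


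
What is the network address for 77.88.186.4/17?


IP:   01001101.01011000.10111010.00000100
Mask: 11111111.11111111.10000000.00000000
AND operation:
Net:  01001101.01011000.10000000.00000000
Network: 77.88.128.0/17


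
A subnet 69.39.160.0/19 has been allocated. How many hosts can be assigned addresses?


Host bits = 32 - 19 = 13
Total addresses = 2^13 = 8192
Usable = total - 2 (network and broadcast)
Usable hosts: 8190


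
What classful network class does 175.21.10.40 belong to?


First octet: 175
Binary: 10101111
10xxxxxx -> Class B (128-191)
Class B, default mask 255.255.0.0 (/16)


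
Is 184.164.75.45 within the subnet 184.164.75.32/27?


Subnet network: 184.164.75.32
Test IP AND mask: 184.164.75.32
Yes, 184.164.75.45 is in 184.164.75.32/27


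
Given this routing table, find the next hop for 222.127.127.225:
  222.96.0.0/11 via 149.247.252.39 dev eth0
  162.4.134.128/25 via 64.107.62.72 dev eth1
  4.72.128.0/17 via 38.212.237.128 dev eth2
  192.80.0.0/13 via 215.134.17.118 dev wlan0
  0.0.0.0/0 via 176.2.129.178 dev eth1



Longest prefix match for 222.127.127.225:
  /11 222.96.0.0: MATCH
  /25 162.4.134.128: no
  /17 4.72.128.0: no
  /13 192.80.0.0: no
  /0 0.0.0.0: MATCH
Selected: next-hop 149.247.252.39 via eth0 (matched /11)


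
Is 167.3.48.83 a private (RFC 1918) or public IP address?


RFC 1918 private ranges:
  10.0.0.0/8 (10.0.0.0 - 10.255.255.255)
  172.16.0.0/12 (172.16.0.0 - 172.31.255.255)
  192.168.0.0/16 (192.168.0.0 - 192.168.255.255)
Public (not in any RFC 1918 range)


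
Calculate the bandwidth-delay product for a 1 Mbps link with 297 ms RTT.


BDP = bandwidth * RTT
= 1 Mbps * 297 ms
= 1 * 1e6 * 297 / 1000 bits
= 297000 bits
= 37125 bytes
= 36.2549 KB
BDP = 297000 bits (37125 bytes)


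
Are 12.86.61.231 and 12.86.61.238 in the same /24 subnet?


Mask: 255.255.255.0
12.86.61.231 AND mask = 12.86.61.0
12.86.61.238 AND mask = 12.86.61.0
Yes, same subnet (12.86.61.0)


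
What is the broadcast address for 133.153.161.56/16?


Network: 133.153.0.0/16
Host bits = 16
Set all host bits to 1:
Broadcast: 133.153.255.255


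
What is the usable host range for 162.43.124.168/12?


Network: 162.32.0.0
Broadcast: 162.47.255.255
First usable = network + 1
Last usable = broadcast - 1
Range: 162.32.0.1 to 162.47.255.254


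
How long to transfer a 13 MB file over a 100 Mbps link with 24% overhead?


Effective throughput = 100 * (1 - 24/100) = 76 Mbps
File size in Mb = 13 * 8 = 104 Mb
Time = 104 / 76
Time = 1.3684 seconds


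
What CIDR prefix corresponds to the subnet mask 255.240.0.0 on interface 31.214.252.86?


Binary: 11111111.11110000.00000000.00000000
Count leading 1s
Prefix: /12


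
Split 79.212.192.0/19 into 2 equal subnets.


New prefix = 19 + 1 = 20
Each subnet has 4096 addresses
  79.212.192.0/20
  79.212.208.0/20
Subnets: 79.212.192.0/20, 79.212.208.0/20


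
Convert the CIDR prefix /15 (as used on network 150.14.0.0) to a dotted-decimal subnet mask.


/15 means 15 network bits, 17 host bits
Binary: 11111111111111100000000000000000
Mask: 255.254.0.0


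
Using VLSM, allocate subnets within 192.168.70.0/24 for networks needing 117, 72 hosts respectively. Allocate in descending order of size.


117 hosts -> /25 (126 usable): 192.168.70.0/25
72 hosts -> /25 (126 usable): 192.168.70.128/25
Allocation: 192.168.70.0/25 (117 hosts, 126 usable); 192.168.70.128/25 (72 hosts, 126 usable)


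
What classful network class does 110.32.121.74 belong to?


First octet: 110
Binary: 01101110
0xxxxxxx -> Class A (1-126)
Class A, default mask 255.0.0.0 (/8)


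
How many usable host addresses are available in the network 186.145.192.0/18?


Host bits = 32 - 18 = 14
Total addresses = 2^14 = 16384
Usable = total - 2 (network and broadcast)
Usable hosts: 16382


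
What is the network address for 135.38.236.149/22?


IP:   10000111.00100110.11101100.10010101
Mask: 11111111.11111111.11111100.00000000
AND operation:
Net:  10000111.00100110.11101100.00000000
Network: 135.38.236.0/22


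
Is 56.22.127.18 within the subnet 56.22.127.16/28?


Subnet network: 56.22.127.16
Test IP AND mask: 56.22.127.16
Yes, 56.22.127.18 is in 56.22.127.16/28


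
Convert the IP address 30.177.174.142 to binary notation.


30 = 00011110
177 = 10110001
174 = 10101110
142 = 10001110
Binary: 00011110.10110001.10101110.10001110


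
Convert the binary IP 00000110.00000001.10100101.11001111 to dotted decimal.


00000110 = 6
00000001 = 1
10100101 = 165
11001111 = 207
IP: 6.1.165.207


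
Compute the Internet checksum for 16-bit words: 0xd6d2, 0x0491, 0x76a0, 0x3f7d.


Sum all words (with carry folding):
+ 0xd6d2 = 0xd6d2
+ 0x0491 = 0xdb63
+ 0x76a0 = 0x5204
+ 0x3f7d = 0x9181
One's complement: ~0x9181
Checksum = 0x6e7e


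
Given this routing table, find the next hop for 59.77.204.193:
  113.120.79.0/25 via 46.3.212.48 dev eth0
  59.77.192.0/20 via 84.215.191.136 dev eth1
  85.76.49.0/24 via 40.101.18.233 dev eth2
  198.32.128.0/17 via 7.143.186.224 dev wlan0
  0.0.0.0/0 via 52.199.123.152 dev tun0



Longest prefix match for 59.77.204.193:
  /25 113.120.79.0: no
  /20 59.77.192.0: MATCH
  /24 85.76.49.0: no
  /17 198.32.128.0: no
  /0 0.0.0.0: MATCH
Selected: next-hop 84.215.191.136 via eth1 (matched /20)


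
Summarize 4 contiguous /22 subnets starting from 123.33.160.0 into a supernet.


Original prefix: /22
Number of subnets: 4 = 2^2
New prefix = 22 - 2 = 20
Supernet: 123.33.160.0/20


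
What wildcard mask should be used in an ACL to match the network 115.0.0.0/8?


Subnet mask: 255.0.0.0
Wildcard = 255.255.255.255 - subnet mask
255 - 255 = 0
255 - 0 = 255
255 - 0 = 255
255 - 0 = 255
Wildcard: 0.255.255.255


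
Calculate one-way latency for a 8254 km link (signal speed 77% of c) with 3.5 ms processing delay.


Speed = 0.77 * 3e5 km/s = 231000 km/s
Propagation delay = 8254 / 231000 = 0.0357 s = 35.7316 ms
Processing delay = 3.5 ms
Total one-way latency = 39.2316 ms


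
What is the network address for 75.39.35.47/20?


IP:   01001011.00100111.00100011.00101111
Mask: 11111111.11111111.11110000.00000000
AND operation:
Net:  01001011.00100111.00100000.00000000
Network: 75.39.32.0/20


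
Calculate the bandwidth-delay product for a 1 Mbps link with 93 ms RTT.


BDP = bandwidth * RTT
= 1 Mbps * 93 ms
= 1 * 1e6 * 93 / 1000 bits
= 93000 bits
= 11625 bytes
= 11.3525 KB
BDP = 93000 bits (11625 bytes)


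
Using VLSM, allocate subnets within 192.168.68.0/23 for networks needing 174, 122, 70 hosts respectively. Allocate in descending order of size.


174 hosts -> /24 (254 usable): 192.168.68.0/24
122 hosts -> /25 (126 usable): 192.168.69.0/25
70 hosts -> /25 (126 usable): 192.168.69.128/25
Allocation: 192.168.68.0/24 (174 hosts, 254 usable); 192.168.69.0/25 (122 hosts, 126 usable); 192.168.69.128/25 (70 hosts, 126 usable)


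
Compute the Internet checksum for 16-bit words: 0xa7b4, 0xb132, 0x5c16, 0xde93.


Sum all words (with carry folding):
+ 0xa7b4 = 0xa7b4
+ 0xb132 = 0x58e7
+ 0x5c16 = 0xb4fd
+ 0xde93 = 0x9391
One's complement: ~0x9391
Checksum = 0x6c6e


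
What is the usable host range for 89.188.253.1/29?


Network: 89.188.253.0
Broadcast: 89.188.253.7
First usable = network + 1
Last usable = broadcast - 1
Range: 89.188.253.1 to 89.188.253.6


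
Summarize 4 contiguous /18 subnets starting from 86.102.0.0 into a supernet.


Original prefix: /18
Number of subnets: 4 = 2^2
New prefix = 18 - 2 = 16
Supernet: 86.102.0.0/16


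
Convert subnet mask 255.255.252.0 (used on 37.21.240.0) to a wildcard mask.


Subnet mask: 255.255.252.0
Wildcard = 255.255.255.255 - subnet mask
255 - 255 = 0
255 - 255 = 0
255 - 252 = 3
255 - 0 = 255
Wildcard: 0.0.3.255


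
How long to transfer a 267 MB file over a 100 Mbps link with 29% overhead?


Effective throughput = 100 * (1 - 29/100) = 71 Mbps
File size in Mb = 267 * 8 = 2136 Mb
Time = 2136 / 71
Time = 30.0845 seconds


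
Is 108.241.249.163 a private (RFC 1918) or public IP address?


RFC 1918 private ranges:
  10.0.0.0/8 (10.0.0.0 - 10.255.255.255)
  172.16.0.0/12 (172.16.0.0 - 172.31.255.255)
  192.168.0.0/16 (192.168.0.0 - 192.168.255.255)
Public (not in any RFC 1918 range)


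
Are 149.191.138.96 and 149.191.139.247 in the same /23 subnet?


Mask: 255.255.254.0
149.191.138.96 AND mask = 149.191.138.0
149.191.139.247 AND mask = 149.191.138.0
Yes, same subnet (149.191.138.0)


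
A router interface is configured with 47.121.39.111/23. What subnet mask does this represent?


/23 means 23 network bits, 9 host bits
Binary: 11111111111111111111111000000000
Mask: 255.255.254.0


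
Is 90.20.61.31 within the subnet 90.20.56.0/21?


Subnet network: 90.20.56.0
Test IP AND mask: 90.20.56.0
Yes, 90.20.61.31 is in 90.20.56.0/21


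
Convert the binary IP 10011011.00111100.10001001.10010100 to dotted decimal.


10011011 = 155
00111100 = 60
10001001 = 137
10010100 = 148
IP: 155.60.137.148


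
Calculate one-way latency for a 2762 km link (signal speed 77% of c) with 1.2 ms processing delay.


Speed = 0.77 * 3e5 km/s = 231000 km/s
Propagation delay = 2762 / 231000 = 0.012 s = 11.9567 ms
Processing delay = 1.2 ms
Total one-way latency = 13.1567 ms


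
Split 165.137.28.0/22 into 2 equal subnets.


New prefix = 22 + 1 = 23
Each subnet has 512 addresses
  165.137.28.0/23
  165.137.30.0/23
Subnets: 165.137.28.0/23, 165.137.30.0/23


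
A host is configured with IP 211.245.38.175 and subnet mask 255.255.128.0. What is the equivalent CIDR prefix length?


Binary: 11111111.11111111.10000000.00000000
Count leading 1s
Prefix: /17


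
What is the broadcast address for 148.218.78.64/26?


Network: 148.218.78.64/26
Host bits = 6
Set all host bits to 1:
Broadcast: 148.218.78.127


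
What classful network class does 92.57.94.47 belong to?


First octet: 92
Binary: 01011100
0xxxxxxx -> Class A (1-126)
Class A, default mask 255.0.0.0 (/8)


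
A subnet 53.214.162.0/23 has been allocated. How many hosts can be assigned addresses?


Host bits = 32 - 23 = 9
Total addresses = 2^9 = 512
Usable = total - 2 (network and broadcast)
Usable hosts: 510


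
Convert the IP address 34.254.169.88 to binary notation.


34 = 00100010
254 = 11111110
169 = 10101001
88 = 01011000
Binary: 00100010.11111110.10101001.01011000


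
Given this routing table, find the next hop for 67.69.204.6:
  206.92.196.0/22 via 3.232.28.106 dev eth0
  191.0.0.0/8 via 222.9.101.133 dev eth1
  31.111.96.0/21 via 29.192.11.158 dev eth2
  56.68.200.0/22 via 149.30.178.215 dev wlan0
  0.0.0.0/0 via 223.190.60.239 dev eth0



Longest prefix match for 67.69.204.6:
  /22 206.92.196.0: no
  /8 191.0.0.0: no
  /21 31.111.96.0: no
  /22 56.68.200.0: no
  /0 0.0.0.0: MATCH
Selected: next-hop 223.190.60.239 via eth0 (matched /0)


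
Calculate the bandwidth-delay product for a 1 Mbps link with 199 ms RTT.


BDP = bandwidth * RTT
= 1 Mbps * 199 ms
= 1 * 1e6 * 199 / 1000 bits
= 199000 bits
= 24875 bytes
= 24.292 KB
BDP = 199000 bits (24875 bytes)


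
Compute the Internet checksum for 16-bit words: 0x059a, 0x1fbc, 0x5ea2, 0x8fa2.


Sum all words (with carry folding):
+ 0x059a = 0x059a
+ 0x1fbc = 0x2556
+ 0x5ea2 = 0x83f8
+ 0x8fa2 = 0x139b
One's complement: ~0x139b
Checksum = 0xec64


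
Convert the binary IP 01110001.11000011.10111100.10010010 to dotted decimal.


01110001 = 113
11000011 = 195
10111100 = 188
10010010 = 146
IP: 113.195.188.146


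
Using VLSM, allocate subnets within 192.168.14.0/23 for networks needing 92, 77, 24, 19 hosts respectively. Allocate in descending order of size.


92 hosts -> /25 (126 usable): 192.168.14.0/25
77 hosts -> /25 (126 usable): 192.168.14.128/25
24 hosts -> /27 (30 usable): 192.168.15.0/27
19 hosts -> /27 (30 usable): 192.168.15.32/27
Allocation: 192.168.14.0/25 (92 hosts, 126 usable); 192.168.14.128/25 (77 hosts, 126 usable); 192.168.15.0/27 (24 hosts, 30 usable); 192.168.15.32/27 (19 hosts, 30 usable)


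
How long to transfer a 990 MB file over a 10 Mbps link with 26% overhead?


Effective throughput = 10 * (1 - 26/100) = 7.4 Mbps
File size in Mb = 990 * 8 = 7920 Mb
Time = 7920 / 7.4
Time = 1070.2703 seconds


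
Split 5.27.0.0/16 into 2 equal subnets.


New prefix = 16 + 1 = 17
Each subnet has 32768 addresses
  5.27.0.0/17
  5.27.128.0/17
Subnets: 5.27.0.0/17, 5.27.128.0/17


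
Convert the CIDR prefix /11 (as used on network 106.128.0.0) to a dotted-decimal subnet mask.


/11 means 11 network bits, 21 host bits
Binary: 11111111111000000000000000000000
Mask: 255.224.0.0


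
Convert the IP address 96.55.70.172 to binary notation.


96 = 01100000
55 = 00110111
70 = 01000110
172 = 10101100
Binary: 01100000.00110111.01000110.10101100


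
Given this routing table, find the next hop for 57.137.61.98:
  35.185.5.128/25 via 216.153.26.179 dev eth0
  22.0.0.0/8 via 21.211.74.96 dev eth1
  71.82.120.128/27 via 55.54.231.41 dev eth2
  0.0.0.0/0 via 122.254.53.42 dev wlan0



Longest prefix match for 57.137.61.98:
  /25 35.185.5.128: no
  /8 22.0.0.0: no
  /27 71.82.120.128: no
  /0 0.0.0.0: MATCH
Selected: next-hop 122.254.53.42 via wlan0 (matched /0)


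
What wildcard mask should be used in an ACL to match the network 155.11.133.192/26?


Subnet mask: 255.255.255.192
Wildcard = 255.255.255.255 - subnet mask
255 - 255 = 0
255 - 255 = 0
255 - 255 = 0
255 - 192 = 63
Wildcard: 0.0.0.63


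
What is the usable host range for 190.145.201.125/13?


Network: 190.144.0.0
Broadcast: 190.151.255.255
First usable = network + 1
Last usable = broadcast - 1
Range: 190.144.0.1 to 190.151.255.254


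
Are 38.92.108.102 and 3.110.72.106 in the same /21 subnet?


Mask: 255.255.248.0
38.92.108.102 AND mask = 38.92.104.0
3.110.72.106 AND mask = 3.110.72.0
No, different subnets (38.92.104.0 vs 3.110.72.0)


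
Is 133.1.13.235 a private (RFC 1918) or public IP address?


RFC 1918 private ranges:
  10.0.0.0/8 (10.0.0.0 - 10.255.255.255)
  172.16.0.0/12 (172.16.0.0 - 172.31.255.255)
  192.168.0.0/16 (192.168.0.0 - 192.168.255.255)
Public (not in any RFC 1918 range)


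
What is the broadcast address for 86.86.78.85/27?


Network: 86.86.78.64/27
Host bits = 5
Set all host bits to 1:
Broadcast: 86.86.78.95


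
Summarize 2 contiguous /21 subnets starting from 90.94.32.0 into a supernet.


Original prefix: /21
Number of subnets: 2 = 2^1
New prefix = 21 - 1 = 20
Supernet: 90.94.32.0/20


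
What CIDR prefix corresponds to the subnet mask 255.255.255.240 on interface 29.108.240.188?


Binary: 11111111.11111111.11111111.11110000
Count leading 1s
Prefix: /28


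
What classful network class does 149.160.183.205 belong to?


First octet: 149
Binary: 10010101
10xxxxxx -> Class B (128-191)
Class B, default mask 255.255.0.0 (/16)


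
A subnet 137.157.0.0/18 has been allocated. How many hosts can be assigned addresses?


Host bits = 32 - 18 = 14
Total addresses = 2^14 = 16384
Usable = total - 2 (network and broadcast)
Usable hosts: 16382


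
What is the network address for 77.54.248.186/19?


IP:   01001101.00110110.11111000.10111010
Mask: 11111111.11111111.11100000.00000000
AND operation:
Net:  01001101.00110110.11100000.00000000
Network: 77.54.224.0/19


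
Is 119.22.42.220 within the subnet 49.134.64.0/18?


Subnet network: 49.134.64.0
Test IP AND mask: 119.22.0.0
No, 119.22.42.220 is not in 49.134.64.0/18


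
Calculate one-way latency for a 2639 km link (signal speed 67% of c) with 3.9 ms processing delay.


Speed = 0.67 * 3e5 km/s = 201000 km/s
Propagation delay = 2639 / 201000 = 0.0131 s = 13.1294 ms
Processing delay = 3.9 ms
Total one-way latency = 17.0294 ms


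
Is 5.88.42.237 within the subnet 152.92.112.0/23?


Subnet network: 152.92.112.0
Test IP AND mask: 5.88.42.0
No, 5.88.42.237 is not in 152.92.112.0/23


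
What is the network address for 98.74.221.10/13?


IP:   01100010.01001010.11011101.00001010
Mask: 11111111.11111000.00000000.00000000
AND operation:
Net:  01100010.01001000.00000000.00000000
Network: 98.72.0.0/13


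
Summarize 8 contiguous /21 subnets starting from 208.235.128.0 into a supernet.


Original prefix: /21
Number of subnets: 8 = 2^3
New prefix = 21 - 3 = 18
Supernet: 208.235.128.0/18


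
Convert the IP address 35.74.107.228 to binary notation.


35 = 00100011
74 = 01001010
107 = 01101011
228 = 11100100
Binary: 00100011.01001010.01101011.11100100


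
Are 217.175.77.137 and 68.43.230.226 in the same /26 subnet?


Mask: 255.255.255.192
217.175.77.137 AND mask = 217.175.77.128
68.43.230.226 AND mask = 68.43.230.192
No, different subnets (217.175.77.128 vs 68.43.230.192)


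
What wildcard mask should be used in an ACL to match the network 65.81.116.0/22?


Subnet mask: 255.255.252.0
Wildcard = 255.255.255.255 - subnet mask
255 - 255 = 0
255 - 255 = 0
255 - 252 = 3
255 - 0 = 255
Wildcard: 0.0.3.255


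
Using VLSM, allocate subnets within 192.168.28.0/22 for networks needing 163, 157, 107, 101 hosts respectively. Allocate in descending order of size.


163 hosts -> /24 (254 usable): 192.168.28.0/24
157 hosts -> /24 (254 usable): 192.168.29.0/24
107 hosts -> /25 (126 usable): 192.168.30.0/25
101 hosts -> /25 (126 usable): 192.168.30.128/25
Allocation: 192.168.28.0/24 (163 hosts, 254 usable); 192.168.29.0/24 (157 hosts, 254 usable); 192.168.30.0/25 (107 hosts, 126 usable); 192.168.30.128/25 (101 hosts, 126 usable)


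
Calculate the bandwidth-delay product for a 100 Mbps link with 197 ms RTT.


BDP = bandwidth * RTT
= 100 Mbps * 197 ms
= 100 * 1e6 * 197 / 1000 bits
= 19700000 bits
= 2462500 bytes
= 2404.7852 KB
BDP = 19700000 bits (2462500 bytes)


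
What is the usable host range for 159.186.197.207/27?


Network: 159.186.197.192
Broadcast: 159.186.197.223
First usable = network + 1
Last usable = broadcast - 1
Range: 159.186.197.193 to 159.186.197.222


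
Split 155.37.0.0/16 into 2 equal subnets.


New prefix = 16 + 1 = 17
Each subnet has 32768 addresses
  155.37.0.0/17
  155.37.128.0/17
Subnets: 155.37.0.0/17, 155.37.128.0/17


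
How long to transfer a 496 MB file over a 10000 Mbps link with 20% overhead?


Effective throughput = 10000 * (1 - 20/100) = 8000 Mbps
File size in Mb = 496 * 8 = 3968 Mb
Time = 3968 / 8000
Time = 0.496 seconds


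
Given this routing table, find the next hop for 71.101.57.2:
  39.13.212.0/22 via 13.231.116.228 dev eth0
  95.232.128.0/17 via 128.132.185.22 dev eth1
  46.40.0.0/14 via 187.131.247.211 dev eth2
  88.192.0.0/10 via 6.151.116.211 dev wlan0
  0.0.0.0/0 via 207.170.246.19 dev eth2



Longest prefix match for 71.101.57.2:
  /22 39.13.212.0: no
  /17 95.232.128.0: no
  /14 46.40.0.0: no
  /10 88.192.0.0: no
  /0 0.0.0.0: MATCH
Selected: next-hop 207.170.246.19 via eth2 (matched /0)


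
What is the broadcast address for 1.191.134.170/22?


Network: 1.191.132.0/22
Host bits = 10
Set all host bits to 1:
Broadcast: 1.191.135.255


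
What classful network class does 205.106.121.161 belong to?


First octet: 205
Binary: 11001101
110xxxxx -> Class C (192-223)
Class C, default mask 255.255.255.0 (/24)


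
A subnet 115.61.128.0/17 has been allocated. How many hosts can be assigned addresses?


Host bits = 32 - 17 = 15
Total addresses = 2^15 = 32768
Usable = total - 2 (network and broadcast)
Usable hosts: 32766


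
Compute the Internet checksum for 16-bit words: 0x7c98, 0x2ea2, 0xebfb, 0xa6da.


Sum all words (with carry folding):
+ 0x7c98 = 0x7c98
+ 0x2ea2 = 0xab3a
+ 0xebfb = 0x9736
+ 0xa6da = 0x3e11
One's complement: ~0x3e11
Checksum = 0xc1ee


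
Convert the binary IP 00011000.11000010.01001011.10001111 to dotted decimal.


00011000 = 24
11000010 = 194
01001011 = 75
10001111 = 143
IP: 24.194.75.143


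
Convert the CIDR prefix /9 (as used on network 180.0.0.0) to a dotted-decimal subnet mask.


/9 means 9 network bits, 23 host bits
Binary: 11111111100000000000000000000000
Mask: 255.128.0.0


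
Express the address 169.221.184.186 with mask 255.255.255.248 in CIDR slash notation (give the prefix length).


Binary: 11111111.11111111.11111111.11111000
Count leading 1s
Prefix: /29


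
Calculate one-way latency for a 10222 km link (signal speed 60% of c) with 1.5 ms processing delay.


Speed = 0.6 * 3e5 km/s = 180000 km/s
Propagation delay = 10222 / 180000 = 0.0568 s = 56.7889 ms
Processing delay = 1.5 ms
Total one-way latency = 58.2889 ms


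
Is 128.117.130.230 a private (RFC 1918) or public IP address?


RFC 1918 private ranges:
  10.0.0.0/8 (10.0.0.0 - 10.255.255.255)
  172.16.0.0/12 (172.16.0.0 - 172.31.255.255)
  192.168.0.0/16 (192.168.0.0 - 192.168.255.255)
Public (not in any RFC 1918 range)


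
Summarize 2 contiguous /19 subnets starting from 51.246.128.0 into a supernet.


Original prefix: /19
Number of subnets: 2 = 2^1
New prefix = 19 - 1 = 18
Supernet: 51.246.128.0/18


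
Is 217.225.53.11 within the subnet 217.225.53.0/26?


Subnet network: 217.225.53.0
Test IP AND mask: 217.225.53.0
Yes, 217.225.53.11 is in 217.225.53.0/26


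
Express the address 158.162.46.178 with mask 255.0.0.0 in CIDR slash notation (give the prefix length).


Binary: 11111111.00000000.00000000.00000000
Count leading 1s
Prefix: /8


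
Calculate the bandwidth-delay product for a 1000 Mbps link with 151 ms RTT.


BDP = bandwidth * RTT
= 1000 Mbps * 151 ms
= 1000 * 1e6 * 151 / 1000 bits
= 151000000 bits
= 18875000 bytes
= 18432.6172 KB
BDP = 151000000 bits (18875000 bytes)


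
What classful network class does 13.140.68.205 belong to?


First octet: 13
Binary: 00001101
0xxxxxxx -> Class A (1-126)
Class A, default mask 255.0.0.0 (/8)


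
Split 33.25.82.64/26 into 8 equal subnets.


New prefix = 26 + 3 = 29
Each subnet has 8 addresses
  33.25.82.64/29
  33.25.82.72/29
  33.25.82.80/29
  33.25.82.88/29
  33.25.82.96/29
  33.25.82.104/29
  33.25.82.112/29
  33.25.82.120/29
Subnets: 33.25.82.64/29, 33.25.82.72/29, 33.25.82.80/29, 33.25.82.88/29, 33.25.82.96/29, 33.25.82.104/29, 33.25.82.112/29, 33.25.82.120/29


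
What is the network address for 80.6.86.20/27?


IP:   01010000.00000110.01010110.00010100
Mask: 11111111.11111111.11111111.11100000
AND operation:
Net:  01010000.00000110.01010110.00000000
Network: 80.6.86.0/27


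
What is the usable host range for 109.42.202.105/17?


Network: 109.42.128.0
Broadcast: 109.42.255.255
First usable = network + 1
Last usable = broadcast - 1
Range: 109.42.128.1 to 109.42.255.254


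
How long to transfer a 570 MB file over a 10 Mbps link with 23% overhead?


Effective throughput = 10 * (1 - 23/100) = 7.7 Mbps
File size in Mb = 570 * 8 = 4560 Mb
Time = 4560 / 7.7
Time = 592.2078 seconds
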